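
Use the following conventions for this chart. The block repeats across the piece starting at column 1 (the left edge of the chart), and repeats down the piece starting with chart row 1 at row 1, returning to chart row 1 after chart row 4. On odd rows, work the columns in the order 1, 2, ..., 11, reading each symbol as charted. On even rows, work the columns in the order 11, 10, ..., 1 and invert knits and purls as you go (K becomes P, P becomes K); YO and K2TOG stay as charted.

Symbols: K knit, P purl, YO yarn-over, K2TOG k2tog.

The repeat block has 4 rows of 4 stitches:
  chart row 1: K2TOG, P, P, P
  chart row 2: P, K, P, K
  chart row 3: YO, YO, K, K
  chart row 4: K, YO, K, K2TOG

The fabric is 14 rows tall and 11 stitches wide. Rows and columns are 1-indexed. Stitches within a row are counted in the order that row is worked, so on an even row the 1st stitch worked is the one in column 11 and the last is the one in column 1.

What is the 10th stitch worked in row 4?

Result:
YO

Derivation:
For row 4: chart row = ((4-1) mod 4) + 1 = 4; this is a WS (even) row.
Chart row 4 tiled across columns 1-11: K YO K K2TOG K YO K K2TOG K YO K
WS row: flip the tiled sequence (start at column 11) and apply K<->P; YO and K2TOG stay.
Row 4 as worked: P YO P K2TOG P YO P K2TOG P YO P
The 10th stitch worked is YO.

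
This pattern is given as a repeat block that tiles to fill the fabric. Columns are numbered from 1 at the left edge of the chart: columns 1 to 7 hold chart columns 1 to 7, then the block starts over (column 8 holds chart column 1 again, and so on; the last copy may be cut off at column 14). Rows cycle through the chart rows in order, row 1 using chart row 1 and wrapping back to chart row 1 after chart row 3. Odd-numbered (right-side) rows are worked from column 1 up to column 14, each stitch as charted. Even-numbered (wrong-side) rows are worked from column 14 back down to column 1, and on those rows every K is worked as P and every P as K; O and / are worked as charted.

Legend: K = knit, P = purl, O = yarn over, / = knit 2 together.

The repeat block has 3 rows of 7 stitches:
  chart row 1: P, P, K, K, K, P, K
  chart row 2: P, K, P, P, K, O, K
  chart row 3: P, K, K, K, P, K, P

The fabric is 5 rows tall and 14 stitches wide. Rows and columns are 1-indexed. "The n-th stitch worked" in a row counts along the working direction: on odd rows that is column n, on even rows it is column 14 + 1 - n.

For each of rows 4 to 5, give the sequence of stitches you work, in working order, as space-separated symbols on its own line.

== ROWS AS WORKED ==
P K P P P K K P K P P P K K
P K P P K O K P K P P K O K

Derivation:
Row 4: chart row 1, WS - tiled (columns 1-14): P P K K K P K P P K K K P K; work from column 14 back to 1 with K<->P swapped.
Row 5: chart row 2, RS - tile across columns 1-14 and work as-is.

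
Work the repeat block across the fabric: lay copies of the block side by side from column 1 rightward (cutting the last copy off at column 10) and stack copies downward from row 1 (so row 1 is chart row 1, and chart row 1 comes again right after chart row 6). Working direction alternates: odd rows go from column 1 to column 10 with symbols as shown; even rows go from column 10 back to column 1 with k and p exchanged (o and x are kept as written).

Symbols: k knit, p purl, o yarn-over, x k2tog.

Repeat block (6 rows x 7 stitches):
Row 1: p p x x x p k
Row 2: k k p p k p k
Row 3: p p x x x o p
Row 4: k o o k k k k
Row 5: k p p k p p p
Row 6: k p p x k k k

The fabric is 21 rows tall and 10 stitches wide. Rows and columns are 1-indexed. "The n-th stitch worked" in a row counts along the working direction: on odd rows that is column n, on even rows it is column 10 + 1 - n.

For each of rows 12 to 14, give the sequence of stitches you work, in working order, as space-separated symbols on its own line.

Result:
k k p p p p x k k p
p p x x x p k p p x
k p p p k p k k p p

Derivation:
Row 12: chart row 6, WS - tiled (columns 1-10): k p p x k k k k p p; work from column 10 back to 1 with k<->p swapped.
Row 13: chart row 1, RS - tile across columns 1-10 and work as-is.
Row 14: chart row 2, WS - tiled (columns 1-10): k k p p k p k k k p; work from column 10 back to 1 with k<->p swapped.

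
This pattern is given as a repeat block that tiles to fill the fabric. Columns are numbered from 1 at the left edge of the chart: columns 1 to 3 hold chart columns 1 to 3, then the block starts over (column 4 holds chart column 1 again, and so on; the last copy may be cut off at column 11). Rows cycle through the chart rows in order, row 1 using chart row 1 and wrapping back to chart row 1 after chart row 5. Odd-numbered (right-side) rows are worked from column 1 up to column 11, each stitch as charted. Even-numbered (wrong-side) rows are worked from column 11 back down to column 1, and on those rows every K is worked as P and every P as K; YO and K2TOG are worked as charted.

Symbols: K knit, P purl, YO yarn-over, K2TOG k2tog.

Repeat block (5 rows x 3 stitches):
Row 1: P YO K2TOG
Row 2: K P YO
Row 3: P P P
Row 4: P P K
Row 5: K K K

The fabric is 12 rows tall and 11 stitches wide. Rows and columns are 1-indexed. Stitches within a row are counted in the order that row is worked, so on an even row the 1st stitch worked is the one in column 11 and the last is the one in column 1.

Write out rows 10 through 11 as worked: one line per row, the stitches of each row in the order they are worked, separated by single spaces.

Row 10: chart row 5, WS - tiled (columns 1-11): K K K K K K K K K K K; work from column 11 back to 1 with K<->P swapped.
Row 11: chart row 1, RS - tile across columns 1-11 and work as-is.

Rows as worked:
P P P P P P P P P P P
P YO K2TOG P YO K2TOG P YO K2TOG P YO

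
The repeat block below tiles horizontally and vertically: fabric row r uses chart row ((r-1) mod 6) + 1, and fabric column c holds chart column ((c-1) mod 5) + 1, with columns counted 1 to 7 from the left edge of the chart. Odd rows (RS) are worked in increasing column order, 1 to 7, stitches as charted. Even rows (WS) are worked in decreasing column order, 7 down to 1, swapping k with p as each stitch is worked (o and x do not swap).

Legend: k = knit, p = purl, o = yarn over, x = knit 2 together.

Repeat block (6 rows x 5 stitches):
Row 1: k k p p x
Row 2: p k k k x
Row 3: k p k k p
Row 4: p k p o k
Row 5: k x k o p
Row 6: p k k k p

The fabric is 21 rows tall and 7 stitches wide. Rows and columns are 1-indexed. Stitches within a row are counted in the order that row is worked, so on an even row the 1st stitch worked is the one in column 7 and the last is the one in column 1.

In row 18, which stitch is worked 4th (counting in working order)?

Stitch:
p

Derivation:
For row 18: chart row = ((18-1) mod 6) + 1 = 6; this is a WS (even) row.
Chart row 6 tiled across columns 1-7: p k k k p p k
WS row: flip the tiled sequence (start at column 7) and apply k<->p; o and x stay.
Row 18 as worked: p k k p p p k
Counting 4 along the worked row gives p.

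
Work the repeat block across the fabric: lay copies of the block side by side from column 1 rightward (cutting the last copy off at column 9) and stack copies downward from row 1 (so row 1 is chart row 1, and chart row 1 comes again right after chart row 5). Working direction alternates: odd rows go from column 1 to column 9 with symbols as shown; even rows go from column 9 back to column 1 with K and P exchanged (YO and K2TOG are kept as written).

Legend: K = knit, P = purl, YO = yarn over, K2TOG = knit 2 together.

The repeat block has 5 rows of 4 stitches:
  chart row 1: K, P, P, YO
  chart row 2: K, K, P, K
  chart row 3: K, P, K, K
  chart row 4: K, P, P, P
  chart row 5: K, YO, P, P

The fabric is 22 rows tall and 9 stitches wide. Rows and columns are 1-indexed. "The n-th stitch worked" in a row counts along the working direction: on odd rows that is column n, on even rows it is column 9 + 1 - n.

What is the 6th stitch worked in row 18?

For row 18: chart row = ((18-1) mod 5) + 1 = 3; this is a WS (even) row.
Chart row 3 tiled across columns 1-9: K P K K K P K K K
WS: work from column 9 back to column 1 (reverse the tiled row), swapping K<->P (YO and K2TOG unchanged).
Row 18 as worked: P P P K P P P K P
Stitch 6 in working order -> P

Stitch:
P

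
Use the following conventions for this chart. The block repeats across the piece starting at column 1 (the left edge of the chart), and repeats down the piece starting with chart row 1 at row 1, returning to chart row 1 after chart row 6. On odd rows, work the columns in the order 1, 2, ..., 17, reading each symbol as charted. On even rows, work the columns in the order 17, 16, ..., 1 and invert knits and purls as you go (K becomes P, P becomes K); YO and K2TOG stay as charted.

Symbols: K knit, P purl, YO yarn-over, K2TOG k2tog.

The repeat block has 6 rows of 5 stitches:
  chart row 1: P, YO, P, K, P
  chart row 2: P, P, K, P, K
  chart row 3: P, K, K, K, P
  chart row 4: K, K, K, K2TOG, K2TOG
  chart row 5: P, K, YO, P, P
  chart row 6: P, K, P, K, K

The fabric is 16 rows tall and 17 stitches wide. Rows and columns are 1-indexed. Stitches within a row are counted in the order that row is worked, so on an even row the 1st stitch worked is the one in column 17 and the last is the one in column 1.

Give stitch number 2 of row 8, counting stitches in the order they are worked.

Result:
K

Derivation:
Row 8 uses chart row ((8-1) mod 6)+1 = 2. Row 8 is even, so WS.
Chart row 2 tiled across columns 1-17: P P K P K P P K P K P P K P K P P
WS: work from column 17 back to column 1 (reverse the tiled row), swapping K<->P (YO and K2TOG unchanged).
Row 8 as worked: K K P K P K K P K P K K P K P K K
Counting 2 along the worked row gives K.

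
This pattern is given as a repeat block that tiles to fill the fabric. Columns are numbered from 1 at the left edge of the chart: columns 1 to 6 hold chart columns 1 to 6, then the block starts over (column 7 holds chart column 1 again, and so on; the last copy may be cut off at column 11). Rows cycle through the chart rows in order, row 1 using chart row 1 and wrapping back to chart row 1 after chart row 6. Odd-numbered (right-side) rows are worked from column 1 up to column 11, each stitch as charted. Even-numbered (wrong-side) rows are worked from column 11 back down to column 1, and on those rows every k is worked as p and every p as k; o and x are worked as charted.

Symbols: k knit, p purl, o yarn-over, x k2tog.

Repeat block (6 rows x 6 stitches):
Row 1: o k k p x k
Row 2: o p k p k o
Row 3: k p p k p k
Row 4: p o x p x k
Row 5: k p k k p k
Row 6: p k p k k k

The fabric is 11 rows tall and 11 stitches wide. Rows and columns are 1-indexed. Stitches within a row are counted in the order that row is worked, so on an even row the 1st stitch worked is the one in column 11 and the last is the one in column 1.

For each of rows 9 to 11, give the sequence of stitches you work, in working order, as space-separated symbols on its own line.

Row 9: chart row 3, RS - tile across columns 1-11 and work as-is.
Row 10: chart row 4, WS - tiled (columns 1-11): p o x p x k p o x p x; work from column 11 back to 1 with k<->p swapped.
Row 11: chart row 5, RS - tile across columns 1-11 and work as-is.

Rows as worked:
k p p k p k k p p k p
x k x o k p x k x o k
k p k k p k k p k k p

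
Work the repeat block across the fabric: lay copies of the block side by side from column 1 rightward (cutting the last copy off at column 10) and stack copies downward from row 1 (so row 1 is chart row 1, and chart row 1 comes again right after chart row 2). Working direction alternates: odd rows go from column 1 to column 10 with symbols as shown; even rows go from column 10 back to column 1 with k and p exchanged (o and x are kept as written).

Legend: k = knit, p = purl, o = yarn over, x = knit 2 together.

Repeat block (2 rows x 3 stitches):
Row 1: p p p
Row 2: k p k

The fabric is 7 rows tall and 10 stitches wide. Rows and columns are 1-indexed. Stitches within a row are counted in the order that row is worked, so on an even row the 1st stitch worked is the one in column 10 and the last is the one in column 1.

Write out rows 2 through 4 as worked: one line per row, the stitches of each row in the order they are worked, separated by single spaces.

Rows as worked:
p p k p p k p p k p
p p p p p p p p p p
p p k p p k p p k p

Derivation:
Row 2: chart row 2, WS - tiled (columns 1-10): k p k k p k k p k k; work from column 10 back to 1 with k<->p swapped.
Row 3: chart row 1, RS - tile across columns 1-10 and work as-is.
Row 4: chart row 2, WS - tiled (columns 1-10): k p k k p k k p k k; work from column 10 back to 1 with k<->p swapped.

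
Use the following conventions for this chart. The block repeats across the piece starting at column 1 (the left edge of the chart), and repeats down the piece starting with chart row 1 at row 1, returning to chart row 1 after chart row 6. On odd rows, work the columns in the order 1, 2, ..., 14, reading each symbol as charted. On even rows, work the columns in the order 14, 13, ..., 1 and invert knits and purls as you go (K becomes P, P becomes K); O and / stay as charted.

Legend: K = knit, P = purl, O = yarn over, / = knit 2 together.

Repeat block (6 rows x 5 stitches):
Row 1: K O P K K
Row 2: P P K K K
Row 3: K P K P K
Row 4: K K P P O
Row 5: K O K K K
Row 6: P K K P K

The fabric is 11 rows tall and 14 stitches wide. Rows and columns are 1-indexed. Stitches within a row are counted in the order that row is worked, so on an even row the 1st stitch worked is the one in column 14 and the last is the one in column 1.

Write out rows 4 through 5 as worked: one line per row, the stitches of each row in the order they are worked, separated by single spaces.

Result:
K K P P O K K P P O K K P P
K O K K K K O K K K K O K K

Derivation:
Row 4: chart row 4, WS - tiled (columns 1-14): K K P P O K K P P O K K P P; work from column 14 back to 1 with K<->P swapped.
Row 5: chart row 5, RS - tile across columns 1-14 and work as-is.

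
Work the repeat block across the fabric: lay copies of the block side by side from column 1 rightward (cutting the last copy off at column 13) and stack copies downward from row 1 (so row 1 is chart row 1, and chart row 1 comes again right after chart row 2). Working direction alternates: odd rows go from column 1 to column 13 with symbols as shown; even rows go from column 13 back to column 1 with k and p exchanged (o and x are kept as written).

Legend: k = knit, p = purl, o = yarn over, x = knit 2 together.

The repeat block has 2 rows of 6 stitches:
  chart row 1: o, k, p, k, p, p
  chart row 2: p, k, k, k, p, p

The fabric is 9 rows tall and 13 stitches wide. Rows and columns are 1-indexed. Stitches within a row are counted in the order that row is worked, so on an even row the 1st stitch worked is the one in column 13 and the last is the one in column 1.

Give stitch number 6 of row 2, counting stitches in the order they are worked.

Result:
p

Derivation:
Row 2: (2-1) mod 2 = 1, so use chart row 2. Even row -> WS.
Chart row 2 tiled across columns 1-13: p k k k p p p k k k p p p
Wrong side: read the tiled row from column 13 down to 1 and exchange k with p (leave o, x).
Row 2 as worked: k k k p p p k k k p p p k
Stitch 6 in working order -> p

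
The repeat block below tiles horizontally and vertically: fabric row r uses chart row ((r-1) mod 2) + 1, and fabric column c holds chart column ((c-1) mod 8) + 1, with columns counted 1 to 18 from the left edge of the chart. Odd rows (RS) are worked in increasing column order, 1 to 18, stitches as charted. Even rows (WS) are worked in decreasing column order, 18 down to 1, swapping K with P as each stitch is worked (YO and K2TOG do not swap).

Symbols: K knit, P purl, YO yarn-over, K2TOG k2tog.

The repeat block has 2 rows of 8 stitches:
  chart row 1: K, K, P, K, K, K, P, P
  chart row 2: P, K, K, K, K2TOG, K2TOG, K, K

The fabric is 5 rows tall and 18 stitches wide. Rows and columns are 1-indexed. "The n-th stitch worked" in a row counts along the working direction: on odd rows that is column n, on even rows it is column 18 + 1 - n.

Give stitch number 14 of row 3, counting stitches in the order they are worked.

For row 3: chart row = ((3-1) mod 2) + 1 = 1; this is a RS (odd) row.
Chart row 1 tiled across columns 1-18: K K P K K K P P K K P K K K P P K K
Right side: take the tiled row as-is (worked left to right from column 1).
Counting 14 along the worked row gives K.

Stitch:
K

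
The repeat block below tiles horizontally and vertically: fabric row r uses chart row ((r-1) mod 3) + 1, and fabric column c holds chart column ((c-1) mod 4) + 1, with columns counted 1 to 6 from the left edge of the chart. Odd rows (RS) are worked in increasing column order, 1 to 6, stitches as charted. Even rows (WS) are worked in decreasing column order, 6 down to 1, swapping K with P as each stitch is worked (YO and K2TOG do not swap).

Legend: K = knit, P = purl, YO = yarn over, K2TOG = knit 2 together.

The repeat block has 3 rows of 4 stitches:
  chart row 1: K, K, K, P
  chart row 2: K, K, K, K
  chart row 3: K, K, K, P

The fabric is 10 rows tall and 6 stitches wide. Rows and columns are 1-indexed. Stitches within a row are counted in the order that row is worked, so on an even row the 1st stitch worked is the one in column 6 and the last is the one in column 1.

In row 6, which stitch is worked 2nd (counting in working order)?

Row 6 uses chart row ((6-1) mod 3)+1 = 3. Row 6 is even, so WS.
Chart row 3 tiled across columns 1-6: K K K P K K
WS row: flip the tiled sequence (start at column 6) and apply K<->P; YO and K2TOG stay.
Row 6 as worked: P P K P P P
Counting 2 along the worked row gives P.

== STITCH ==
P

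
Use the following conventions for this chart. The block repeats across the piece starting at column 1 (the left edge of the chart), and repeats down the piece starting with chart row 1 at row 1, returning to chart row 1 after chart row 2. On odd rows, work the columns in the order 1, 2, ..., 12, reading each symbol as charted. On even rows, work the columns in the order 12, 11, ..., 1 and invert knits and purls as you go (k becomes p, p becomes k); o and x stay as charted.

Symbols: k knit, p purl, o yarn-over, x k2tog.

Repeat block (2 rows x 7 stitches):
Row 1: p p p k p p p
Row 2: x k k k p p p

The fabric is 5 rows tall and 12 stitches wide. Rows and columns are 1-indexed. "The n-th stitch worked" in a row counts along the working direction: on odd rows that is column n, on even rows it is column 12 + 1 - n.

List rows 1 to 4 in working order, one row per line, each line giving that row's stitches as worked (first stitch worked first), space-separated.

Row 1: chart row 1, RS - tile across columns 1-12 and work as-is.
Row 2: chart row 2, WS - tiled (columns 1-12): x k k k p p p x k k k p; work from column 12 back to 1 with k<->p swapped.
Row 3: chart row 1, RS - tile across columns 1-12 and work as-is.
Row 4: chart row 2, WS - tiled (columns 1-12): x k k k p p p x k k k p; work from column 12 back to 1 with k<->p swapped.

Result:
p p p k p p p p p p k p
k p p p x k k k p p p x
p p p k p p p p p p k p
k p p p x k k k p p p x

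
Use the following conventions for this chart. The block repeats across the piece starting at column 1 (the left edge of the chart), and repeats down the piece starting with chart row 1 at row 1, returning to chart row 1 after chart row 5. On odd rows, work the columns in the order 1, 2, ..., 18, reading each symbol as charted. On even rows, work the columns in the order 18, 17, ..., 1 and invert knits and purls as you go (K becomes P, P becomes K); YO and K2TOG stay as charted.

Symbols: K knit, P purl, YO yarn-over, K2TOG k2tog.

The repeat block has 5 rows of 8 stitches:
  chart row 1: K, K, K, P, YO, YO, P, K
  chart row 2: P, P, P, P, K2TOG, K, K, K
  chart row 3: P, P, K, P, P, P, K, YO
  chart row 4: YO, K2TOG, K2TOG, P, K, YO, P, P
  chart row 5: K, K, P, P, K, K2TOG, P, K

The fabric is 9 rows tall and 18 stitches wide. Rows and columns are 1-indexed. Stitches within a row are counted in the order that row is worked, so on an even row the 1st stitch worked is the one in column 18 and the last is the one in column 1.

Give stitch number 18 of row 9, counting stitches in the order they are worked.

Row 9 uses chart row ((9-1) mod 5)+1 = 4. Row 9 is odd, so RS.
Chart row 4 tiled across columns 1-18: YO K2TOG K2TOG P K YO P P YO K2TOG K2TOG P K YO P P YO K2TOG
Right side: take the tiled row as-is (worked left to right from column 1).
Stitch 18 in working order -> K2TOG

Stitch:
K2TOG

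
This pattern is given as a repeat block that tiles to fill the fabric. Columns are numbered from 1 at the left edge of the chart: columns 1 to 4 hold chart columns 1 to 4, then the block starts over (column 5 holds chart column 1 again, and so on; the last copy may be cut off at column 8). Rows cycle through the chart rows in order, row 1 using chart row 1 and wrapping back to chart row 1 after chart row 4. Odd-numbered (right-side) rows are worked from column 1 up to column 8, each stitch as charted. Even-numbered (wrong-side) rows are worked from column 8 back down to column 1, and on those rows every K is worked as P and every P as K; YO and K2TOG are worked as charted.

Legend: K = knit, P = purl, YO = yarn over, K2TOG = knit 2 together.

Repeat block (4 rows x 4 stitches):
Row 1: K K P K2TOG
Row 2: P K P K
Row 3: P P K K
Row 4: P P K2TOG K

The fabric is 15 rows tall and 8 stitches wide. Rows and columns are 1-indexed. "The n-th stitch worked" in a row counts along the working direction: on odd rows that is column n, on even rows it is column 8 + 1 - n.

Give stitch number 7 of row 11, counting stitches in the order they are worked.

Row 11 uses chart row ((11-1) mod 4)+1 = 3. Row 11 is odd, so RS.
Chart row 3 tiled across columns 1-8: P P K K P P K K
Right side: take the tiled row as-is (worked left to right from column 1).
Stitch 7 in working order -> K

== STITCH ==
K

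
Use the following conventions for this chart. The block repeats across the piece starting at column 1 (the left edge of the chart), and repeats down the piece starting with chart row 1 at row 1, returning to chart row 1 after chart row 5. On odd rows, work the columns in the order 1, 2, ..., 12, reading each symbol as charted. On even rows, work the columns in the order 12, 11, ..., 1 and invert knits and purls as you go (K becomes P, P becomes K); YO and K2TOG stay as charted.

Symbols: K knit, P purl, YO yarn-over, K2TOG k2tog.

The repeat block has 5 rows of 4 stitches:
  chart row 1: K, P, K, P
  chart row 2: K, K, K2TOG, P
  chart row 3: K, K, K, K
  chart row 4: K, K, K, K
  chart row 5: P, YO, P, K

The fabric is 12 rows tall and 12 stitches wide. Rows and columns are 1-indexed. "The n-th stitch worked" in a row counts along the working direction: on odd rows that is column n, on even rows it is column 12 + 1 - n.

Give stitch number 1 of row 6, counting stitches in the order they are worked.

Result:
K

Derivation:
Row 6 uses chart row ((6-1) mod 5)+1 = 1. Row 6 is even, so WS.
Chart row 1 tiled across columns 1-12: K P K P K P K P K P K P
WS row: flip the tiled sequence (start at column 12) and apply K<->P; YO and K2TOG stay.
Row 6 as worked: K P K P K P K P K P K P
The 1st stitch worked is K.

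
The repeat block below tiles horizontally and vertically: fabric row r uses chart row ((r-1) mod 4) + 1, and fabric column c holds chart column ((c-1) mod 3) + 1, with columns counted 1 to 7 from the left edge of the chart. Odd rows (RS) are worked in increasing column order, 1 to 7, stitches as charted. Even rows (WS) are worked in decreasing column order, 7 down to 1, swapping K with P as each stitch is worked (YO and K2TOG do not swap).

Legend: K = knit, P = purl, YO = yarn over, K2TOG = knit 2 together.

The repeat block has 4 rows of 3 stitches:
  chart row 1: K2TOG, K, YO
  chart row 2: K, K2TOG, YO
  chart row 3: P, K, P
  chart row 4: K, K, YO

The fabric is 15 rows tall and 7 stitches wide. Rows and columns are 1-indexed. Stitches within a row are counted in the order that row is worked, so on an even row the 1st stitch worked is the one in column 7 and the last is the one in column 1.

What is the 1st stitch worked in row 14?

Stitch:
P

Derivation:
Row 14: (14-1) mod 4 = 1, so use chart row 2. Even row -> WS.
Chart row 2 tiled across columns 1-7: K K2TOG YO K K2TOG YO K
Wrong side: read the tiled row from column 7 down to 1 and exchange K with P (leave YO, K2TOG).
Row 14 as worked: P YO K2TOG P YO K2TOG P
Counting 1 along the worked row gives P.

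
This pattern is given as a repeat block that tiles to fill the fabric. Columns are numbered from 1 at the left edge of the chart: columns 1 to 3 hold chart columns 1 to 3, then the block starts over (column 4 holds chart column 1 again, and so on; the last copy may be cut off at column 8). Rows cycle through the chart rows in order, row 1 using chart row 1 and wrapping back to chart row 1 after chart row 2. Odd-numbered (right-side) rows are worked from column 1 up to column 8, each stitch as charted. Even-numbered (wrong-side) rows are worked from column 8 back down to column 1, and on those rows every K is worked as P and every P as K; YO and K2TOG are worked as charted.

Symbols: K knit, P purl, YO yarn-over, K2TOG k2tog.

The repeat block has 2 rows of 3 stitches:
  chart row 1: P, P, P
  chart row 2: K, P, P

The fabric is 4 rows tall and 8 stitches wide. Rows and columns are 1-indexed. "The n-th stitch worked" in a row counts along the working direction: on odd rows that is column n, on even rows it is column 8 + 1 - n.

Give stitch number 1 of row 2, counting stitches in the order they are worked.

== STITCH ==
K

Derivation:
Row 2 uses chart row ((2-1) mod 2)+1 = 2. Row 2 is even, so WS.
Chart row 2 tiled across columns 1-8: K P P K P P K P
WS row: flip the tiled sequence (start at column 8) and apply K<->P; YO and K2TOG stay.
Row 2 as worked: K P K K P K K P
Counting 1 along the worked row gives K.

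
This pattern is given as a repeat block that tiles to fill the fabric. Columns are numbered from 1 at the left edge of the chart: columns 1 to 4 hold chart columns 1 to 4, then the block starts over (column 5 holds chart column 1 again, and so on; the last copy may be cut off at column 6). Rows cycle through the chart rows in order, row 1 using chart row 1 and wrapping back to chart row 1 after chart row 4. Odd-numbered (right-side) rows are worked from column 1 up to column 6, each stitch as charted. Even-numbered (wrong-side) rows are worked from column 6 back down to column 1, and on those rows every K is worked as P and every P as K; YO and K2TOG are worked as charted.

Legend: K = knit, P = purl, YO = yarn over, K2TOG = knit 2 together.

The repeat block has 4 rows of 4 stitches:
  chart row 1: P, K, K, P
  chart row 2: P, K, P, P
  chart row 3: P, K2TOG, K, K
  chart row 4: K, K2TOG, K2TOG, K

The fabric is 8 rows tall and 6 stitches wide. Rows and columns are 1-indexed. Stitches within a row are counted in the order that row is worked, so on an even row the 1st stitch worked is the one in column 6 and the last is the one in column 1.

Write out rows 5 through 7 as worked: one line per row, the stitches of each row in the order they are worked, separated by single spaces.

Row 5: chart row 1, RS - tile across columns 1-6 and work as-is.
Row 6: chart row 2, WS - tiled (columns 1-6): P K P P P K; work from column 6 back to 1 with K<->P swapped.
Row 7: chart row 3, RS - tile across columns 1-6 and work as-is.

== ROWS AS WORKED ==
P K K P P K
P K K K P K
P K2TOG K K P K2TOG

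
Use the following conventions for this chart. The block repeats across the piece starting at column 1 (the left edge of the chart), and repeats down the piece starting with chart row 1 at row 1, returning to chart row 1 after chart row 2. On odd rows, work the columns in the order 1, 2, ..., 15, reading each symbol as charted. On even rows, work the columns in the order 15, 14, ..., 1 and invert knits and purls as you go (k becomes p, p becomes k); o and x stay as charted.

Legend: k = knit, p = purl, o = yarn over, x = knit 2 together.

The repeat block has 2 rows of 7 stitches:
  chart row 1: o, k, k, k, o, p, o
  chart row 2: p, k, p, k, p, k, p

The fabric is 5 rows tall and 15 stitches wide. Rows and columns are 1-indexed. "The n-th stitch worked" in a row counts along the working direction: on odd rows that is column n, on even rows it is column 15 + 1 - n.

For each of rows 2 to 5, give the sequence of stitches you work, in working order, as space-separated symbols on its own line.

== ROWS AS WORKED ==
k k p k p k p k k p k p k p k
o k k k o p o o k k k o p o o
k k p k p k p k k p k p k p k
o k k k o p o o k k k o p o o

Derivation:
Row 2: chart row 2, WS - tiled (columns 1-15): p k p k p k p p k p k p k p p; work from column 15 back to 1 with k<->p swapped.
Row 3: chart row 1, RS - tile across columns 1-15 and work as-is.
Row 4: chart row 2, WS - tiled (columns 1-15): p k p k p k p p k p k p k p p; work from column 15 back to 1 with k<->p swapped.
Row 5: chart row 1, RS - tile across columns 1-15 and work as-is.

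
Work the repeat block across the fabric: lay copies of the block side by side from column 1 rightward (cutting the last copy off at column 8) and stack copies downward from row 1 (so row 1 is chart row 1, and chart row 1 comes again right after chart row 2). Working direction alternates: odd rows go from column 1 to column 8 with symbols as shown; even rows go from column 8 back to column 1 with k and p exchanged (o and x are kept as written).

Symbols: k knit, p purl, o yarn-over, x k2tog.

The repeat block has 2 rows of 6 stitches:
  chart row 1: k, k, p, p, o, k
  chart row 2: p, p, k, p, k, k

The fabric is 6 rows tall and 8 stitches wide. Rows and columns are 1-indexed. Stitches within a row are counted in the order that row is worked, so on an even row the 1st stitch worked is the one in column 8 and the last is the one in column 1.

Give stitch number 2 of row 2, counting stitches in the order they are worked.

Row 2 uses chart row ((2-1) mod 2)+1 = 2. Row 2 is even, so WS.
Chart row 2 tiled across columns 1-8: p p k p k k p p
WS: work from column 8 back to column 1 (reverse the tiled row), swapping k<->p (o and x unchanged).
Row 2 as worked: k k p p k p k k
Counting 2 along the worked row gives k.

== STITCH ==
k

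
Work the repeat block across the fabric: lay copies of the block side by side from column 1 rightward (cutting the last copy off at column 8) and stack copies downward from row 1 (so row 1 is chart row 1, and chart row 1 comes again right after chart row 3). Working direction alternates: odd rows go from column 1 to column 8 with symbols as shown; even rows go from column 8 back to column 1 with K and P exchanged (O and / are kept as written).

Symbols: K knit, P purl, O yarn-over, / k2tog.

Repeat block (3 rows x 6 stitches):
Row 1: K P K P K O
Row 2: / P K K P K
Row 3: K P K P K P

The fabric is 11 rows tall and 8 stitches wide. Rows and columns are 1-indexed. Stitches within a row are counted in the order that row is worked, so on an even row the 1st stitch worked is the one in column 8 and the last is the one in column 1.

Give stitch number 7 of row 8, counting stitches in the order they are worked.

Row 8: (8-1) mod 3 = 1, so use chart row 2. Even row -> WS.
Chart row 2 tiled across columns 1-8: / P K K P K / P
WS: work from column 8 back to column 1 (reverse the tiled row), swapping K<->P (O and / unchanged).
Row 8 as worked: K / P K P P K /
The 7th stitch worked is K.

Result:
K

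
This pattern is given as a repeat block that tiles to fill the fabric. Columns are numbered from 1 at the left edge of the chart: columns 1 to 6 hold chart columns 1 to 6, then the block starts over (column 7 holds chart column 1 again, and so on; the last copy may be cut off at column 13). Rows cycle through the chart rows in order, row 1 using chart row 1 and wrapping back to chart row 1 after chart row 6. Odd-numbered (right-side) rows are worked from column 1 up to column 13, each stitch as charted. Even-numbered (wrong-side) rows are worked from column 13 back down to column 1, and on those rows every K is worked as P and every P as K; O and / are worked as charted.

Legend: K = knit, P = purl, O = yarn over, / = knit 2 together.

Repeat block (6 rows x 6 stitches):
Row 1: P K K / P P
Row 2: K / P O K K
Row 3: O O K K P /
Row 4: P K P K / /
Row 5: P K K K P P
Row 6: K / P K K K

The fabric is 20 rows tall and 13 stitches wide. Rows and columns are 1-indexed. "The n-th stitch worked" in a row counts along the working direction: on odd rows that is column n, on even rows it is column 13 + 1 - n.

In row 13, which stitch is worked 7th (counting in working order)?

Row 13 uses chart row ((13-1) mod 6)+1 = 1. Row 13 is odd, so RS.
Chart row 1 tiled across columns 1-13: P K K / P P P K K / P P P
RS row: no reversal, no swap; stitch n worked = column n.
Stitch 7 in working order -> P

Result:
P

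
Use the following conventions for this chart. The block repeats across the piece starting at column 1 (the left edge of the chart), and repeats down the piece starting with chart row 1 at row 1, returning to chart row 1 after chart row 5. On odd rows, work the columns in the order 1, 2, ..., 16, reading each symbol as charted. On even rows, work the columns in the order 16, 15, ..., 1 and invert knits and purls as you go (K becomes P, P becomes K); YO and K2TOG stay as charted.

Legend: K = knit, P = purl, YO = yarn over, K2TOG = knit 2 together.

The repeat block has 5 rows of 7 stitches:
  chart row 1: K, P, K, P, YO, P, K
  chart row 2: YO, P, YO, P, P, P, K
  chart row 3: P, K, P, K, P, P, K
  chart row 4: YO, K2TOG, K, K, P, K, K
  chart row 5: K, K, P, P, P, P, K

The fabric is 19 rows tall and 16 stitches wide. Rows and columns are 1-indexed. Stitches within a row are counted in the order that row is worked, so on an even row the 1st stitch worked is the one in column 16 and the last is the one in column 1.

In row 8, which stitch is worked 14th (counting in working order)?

Row 8: (8-1) mod 5 = 2, so use chart row 3. Even row -> WS.
Chart row 3 tiled across columns 1-16: P K P K P P K P K P K P P K P K
WS: work from column 16 back to column 1 (reverse the tiled row), swapping K<->P (YO and K2TOG unchanged).
Row 8 as worked: P K P K K P K P K P K K P K P K
The 14th stitch worked is K.

Result:
K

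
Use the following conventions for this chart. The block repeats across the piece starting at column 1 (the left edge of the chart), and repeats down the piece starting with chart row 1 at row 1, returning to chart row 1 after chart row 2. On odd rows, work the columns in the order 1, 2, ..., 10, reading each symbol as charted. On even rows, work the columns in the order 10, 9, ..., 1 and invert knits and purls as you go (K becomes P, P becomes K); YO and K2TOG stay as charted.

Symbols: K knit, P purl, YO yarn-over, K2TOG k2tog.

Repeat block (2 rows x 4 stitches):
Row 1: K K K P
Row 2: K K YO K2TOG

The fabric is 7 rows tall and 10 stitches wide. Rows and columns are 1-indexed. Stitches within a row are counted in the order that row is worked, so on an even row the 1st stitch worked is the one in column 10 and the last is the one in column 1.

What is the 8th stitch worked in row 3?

Row 3: (3-1) mod 2 = 0, so use chart row 1. Odd row -> RS.
Chart row 1 tiled across columns 1-10: K K K P K K K P K K
Right side: take the tiled row as-is (worked left to right from column 1).
Counting 8 along the worked row gives P.

Stitch:
P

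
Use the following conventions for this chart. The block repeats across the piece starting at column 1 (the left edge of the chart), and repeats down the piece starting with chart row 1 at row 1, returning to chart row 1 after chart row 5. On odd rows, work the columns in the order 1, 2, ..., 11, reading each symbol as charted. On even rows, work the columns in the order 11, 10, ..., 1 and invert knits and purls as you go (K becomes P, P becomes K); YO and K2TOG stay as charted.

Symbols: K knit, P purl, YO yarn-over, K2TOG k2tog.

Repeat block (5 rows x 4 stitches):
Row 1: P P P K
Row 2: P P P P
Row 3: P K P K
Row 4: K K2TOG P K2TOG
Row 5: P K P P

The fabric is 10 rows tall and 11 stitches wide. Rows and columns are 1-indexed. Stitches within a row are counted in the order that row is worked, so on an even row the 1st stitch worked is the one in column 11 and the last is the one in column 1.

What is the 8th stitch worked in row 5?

For row 5: chart row = ((5-1) mod 5) + 1 = 5; this is a RS (odd) row.
Chart row 5 tiled across columns 1-11: P K P P P K P P P K P
RS row: no reversal, no swap; stitch n worked = column n.
The 8th stitch worked is P.

== STITCH ==
P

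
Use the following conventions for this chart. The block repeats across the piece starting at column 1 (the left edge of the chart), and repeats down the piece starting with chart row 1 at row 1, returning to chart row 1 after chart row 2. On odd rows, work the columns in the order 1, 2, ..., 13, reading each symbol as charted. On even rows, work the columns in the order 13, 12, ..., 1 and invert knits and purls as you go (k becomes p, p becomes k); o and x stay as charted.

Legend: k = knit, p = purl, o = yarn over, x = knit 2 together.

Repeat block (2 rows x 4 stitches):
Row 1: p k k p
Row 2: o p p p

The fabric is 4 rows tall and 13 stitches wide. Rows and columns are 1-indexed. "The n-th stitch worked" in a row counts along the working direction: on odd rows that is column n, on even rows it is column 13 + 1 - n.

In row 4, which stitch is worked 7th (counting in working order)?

Stitch:
k

Derivation:
Row 4 uses chart row ((4-1) mod 2)+1 = 2. Row 4 is even, so WS.
Chart row 2 tiled across columns 1-13: o p p p o p p p o p p p o
WS row: flip the tiled sequence (start at column 13) and apply k<->p; o and x stay.
Row 4 as worked: o k k k o k k k o k k k o
Stitch 7 in working order -> k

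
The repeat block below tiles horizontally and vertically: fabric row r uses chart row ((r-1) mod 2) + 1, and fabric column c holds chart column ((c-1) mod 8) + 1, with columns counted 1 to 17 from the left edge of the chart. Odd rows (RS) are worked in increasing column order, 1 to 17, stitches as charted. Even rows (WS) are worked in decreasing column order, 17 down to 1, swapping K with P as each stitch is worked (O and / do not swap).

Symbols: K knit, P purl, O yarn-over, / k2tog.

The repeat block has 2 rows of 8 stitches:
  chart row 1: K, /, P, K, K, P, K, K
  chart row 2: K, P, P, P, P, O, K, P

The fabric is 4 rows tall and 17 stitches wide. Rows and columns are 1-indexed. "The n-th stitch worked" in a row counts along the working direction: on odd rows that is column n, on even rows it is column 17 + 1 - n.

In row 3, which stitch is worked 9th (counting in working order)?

For row 3: chart row = ((3-1) mod 2) + 1 = 1; this is a RS (odd) row.
Chart row 1 tiled across columns 1-17: K / P K K P K K K / P K K P K K K
RS: work column 1 to column 17, symbols as charted — the tiled row is the row as worked.
Counting 9 along the worked row gives K.

== STITCH ==
K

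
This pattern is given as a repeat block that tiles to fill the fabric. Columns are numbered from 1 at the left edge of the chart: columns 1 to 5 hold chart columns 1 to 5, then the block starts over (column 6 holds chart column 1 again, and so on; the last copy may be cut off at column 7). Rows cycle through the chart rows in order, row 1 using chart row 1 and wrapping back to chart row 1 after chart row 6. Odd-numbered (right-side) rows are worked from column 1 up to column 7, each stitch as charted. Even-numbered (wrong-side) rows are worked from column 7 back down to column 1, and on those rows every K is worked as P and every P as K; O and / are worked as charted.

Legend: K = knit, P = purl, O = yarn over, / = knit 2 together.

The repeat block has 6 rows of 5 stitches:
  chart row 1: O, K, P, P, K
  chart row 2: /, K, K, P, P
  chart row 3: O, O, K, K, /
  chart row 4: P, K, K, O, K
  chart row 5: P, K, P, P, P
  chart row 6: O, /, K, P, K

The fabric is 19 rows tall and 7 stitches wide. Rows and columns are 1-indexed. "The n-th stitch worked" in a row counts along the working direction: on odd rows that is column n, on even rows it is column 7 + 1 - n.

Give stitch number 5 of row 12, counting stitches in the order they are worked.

== STITCH ==
P

Derivation:
For row 12: chart row = ((12-1) mod 6) + 1 = 6; this is a WS (even) row.
Chart row 6 tiled across columns 1-7: O / K P K O /
Wrong side: read the tiled row from column 7 down to 1 and exchange K with P (leave O, /).
Row 12 as worked: / O P K P / O
Counting 5 along the worked row gives P.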